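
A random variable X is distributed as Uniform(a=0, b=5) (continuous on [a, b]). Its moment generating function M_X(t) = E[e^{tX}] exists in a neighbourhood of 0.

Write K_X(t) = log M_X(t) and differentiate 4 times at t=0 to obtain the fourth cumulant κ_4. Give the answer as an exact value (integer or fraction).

M_X(t) = (e^(5*t) - 1)/(5*t)
K_X(t) = log M_X(t) = -log(t) + log(e^(5*t) - 1) - log(5)
dK/dt = (5*t*e^(5*t) - e^(5*t) + 1)/(t*e^(5*t) - t)
d^2K/dt^2 = (-25*t^2*e^(5*t) + e^(10*t) - 2*e^(5*t) + 1)/(t^2*e^(10*t) - 2*t^2*e^(5*t) + t^2)
d^3K/dt^3 = (125*t^3*e^(10*t) + 125*t^3*e^(5*t) - 2*e^(15*t) + 6*e^(10*t) - 6*e^(5*t) + 2)/(t^3*e^(15*t) - 3*t^3*e^(10*t) + 3*t^3*e^(5*t) - t^3)

κ_4 = d^4K/dt^4 |_{t=0} = -125/24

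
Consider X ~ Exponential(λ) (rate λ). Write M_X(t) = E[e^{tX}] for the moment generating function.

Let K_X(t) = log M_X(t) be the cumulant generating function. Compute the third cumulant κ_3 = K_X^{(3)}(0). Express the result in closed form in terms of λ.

κ_3 = K^(3)(0) = 2/λ^3

M_X(t) = λ/(λ - t)
K_X(t) = log M_X(t) = log(λ) - log(λ - t)
K^(3)(t) = -2/(-λ^3 + 3*λ^2*t - 3*λ*t^2 + t^3)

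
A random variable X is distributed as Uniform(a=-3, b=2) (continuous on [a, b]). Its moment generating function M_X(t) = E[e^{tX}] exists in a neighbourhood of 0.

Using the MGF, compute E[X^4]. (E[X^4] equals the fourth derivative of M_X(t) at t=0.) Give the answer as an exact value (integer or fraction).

E[X^4] = M′′′′(0) = 11

M_X(t) = (e^(2*t) - e^(-3*t))/(5*t)
M′(t) = (2*t*e^(5*t) + 3*t - e^(5*t) + 1)*e^(-3*t)/(5*t^2)
M′′(t) = (4*t^2*e^(5*t) - 9*t^2 - 4*t*e^(5*t) - 6*t + 2*e^(5*t) - 2)*e^(-3*t)/(5*t^3)
M′′′(t) = (8*t^3*e^(5*t) + 27*t^3 - 12*t^2*e^(5*t) + 27*t^2 + 12*t*e^(5*t) + 18*t - 6*e^(5*t) + 6)*e^(-3*t)/(5*t^4)
M′′′′(t) = (16*t^4*e^(5*t) - 81*t^4 - 32*t^3*e^(5*t) - 108*t^3 + 48*t^2*e^(5*t) - 108*t^2 - 48*t*e^(5*t) - 72*t + 24*e^(5*t) - 24)*e^(-3*t)/(5*t^5)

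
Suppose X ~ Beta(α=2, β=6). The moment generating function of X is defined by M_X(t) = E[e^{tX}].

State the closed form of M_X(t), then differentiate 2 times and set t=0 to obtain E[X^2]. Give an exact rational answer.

M_X(t) = ₁F₁(2; 8; t)
D^2[M](t) = ₁F₁(4; 10; t)/12

E[X^2] = D^2[M](0) = 1/12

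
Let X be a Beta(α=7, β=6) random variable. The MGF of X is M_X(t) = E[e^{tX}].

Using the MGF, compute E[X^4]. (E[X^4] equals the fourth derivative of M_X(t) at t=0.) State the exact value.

E[X^4] = d^4M/dt^4 |_{t=0} = 3/26

M_X(t) = ₁F₁(7; 13; t)
dM/dt = 7*₁F₁(8; 14; t)/13
d^2M/dt^2 = 4*₁F₁(9; 15; t)/13
d^3M/dt^3 = 12*₁F₁(10; 16; t)/65
d^4M/dt^4 = 3*₁F₁(11; 17; t)/26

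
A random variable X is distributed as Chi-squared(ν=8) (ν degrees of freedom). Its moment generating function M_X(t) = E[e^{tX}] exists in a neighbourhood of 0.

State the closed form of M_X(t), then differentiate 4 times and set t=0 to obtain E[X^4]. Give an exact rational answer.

E[X^4] = d^4M/dt^4 |_{t=0} = 13440

M_X(t) = (1 - 2*t)^(-4)
dM/dt = -8/(32*t^5 - 80*t^4 + 80*t^3 - 40*t^2 + 10*t - 1)
d^2M/dt^2 = 80/(64*t^6 - 192*t^5 + 240*t^4 - 160*t^3 + 60*t^2 - 12*t + 1)
d^3M/dt^3 = -960/(128*t^7 - 448*t^6 + 672*t^5 - 560*t^4 + 280*t^3 - 84*t^2 + 14*t - 1)
d^4M/dt^4 = 13440/(256*t^8 - 1024*t^7 + 1792*t^6 - 1792*t^5 + 1120*t^4 - 448*t^3 + 112*t^2 - 16*t + 1)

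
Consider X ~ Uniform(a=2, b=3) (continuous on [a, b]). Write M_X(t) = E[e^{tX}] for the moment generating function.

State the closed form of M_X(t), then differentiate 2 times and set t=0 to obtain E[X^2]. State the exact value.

M_X(t) = (e^(3*t) - e^(2*t))/t
M^(2)(t) = (9*t^2*e^(3*t) - 4*t^2*e^(2*t) - 6*t*e^(3*t) + 4*t*e^(2*t) + 2*e^(3*t) - 2*e^(2*t))/t^3

E[X^2] = M^(2)(0) = 19/3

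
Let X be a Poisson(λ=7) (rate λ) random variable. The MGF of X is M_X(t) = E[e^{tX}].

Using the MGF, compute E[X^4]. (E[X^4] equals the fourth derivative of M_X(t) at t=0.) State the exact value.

E[X^4] = M^(4)(0) = 4809

M_X(t) = e^(7*e^(t) - 7)
M^(4)(t) = (2401*e^(4*t)*e^(7*e^(t)) + 2058*e^(3*t)*e^(7*e^(t)) + 343*e^(2*t)*e^(7*e^(t)) + 7*e^(t)*e^(7*e^(t)))*e^(-7)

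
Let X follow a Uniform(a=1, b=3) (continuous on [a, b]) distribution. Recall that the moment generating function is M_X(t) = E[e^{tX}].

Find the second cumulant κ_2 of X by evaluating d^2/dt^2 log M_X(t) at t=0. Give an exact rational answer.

κ_2 = K^(2)(0) = 1/3

M_X(t) = (e^(3*t) - e^(t))/(2*t)
K_X(t) = log M_X(t) = -log(t) + log(e^(3*t) - e^(t)) - log(2)
K^(2)(t) = (-4*t^2*e^(2*t) + e^(4*t) - 2*e^(2*t) + 1)/(t^2*e^(4*t) - 2*t^2*e^(2*t) + t^2)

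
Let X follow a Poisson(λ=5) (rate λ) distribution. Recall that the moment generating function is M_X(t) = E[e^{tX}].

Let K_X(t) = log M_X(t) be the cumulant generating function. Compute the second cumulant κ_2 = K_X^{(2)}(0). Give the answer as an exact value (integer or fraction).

κ_2 = D^2[K](0) = 5

M_X(t) = e^(5*e^(t) - 5)
K_X(t) = log M_X(t) = 5*e^(t) - 5
D^2[K](t) = 5*e^(t)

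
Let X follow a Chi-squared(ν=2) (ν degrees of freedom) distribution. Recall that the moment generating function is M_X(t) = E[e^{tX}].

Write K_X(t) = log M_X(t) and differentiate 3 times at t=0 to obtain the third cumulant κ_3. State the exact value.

κ_3 = d^3K/dt^3 |_{t=0} = 16

M_X(t) = 1/(1 - 2*t)
K_X(t) = log M_X(t) = -log(1 - 2*t)
dK/dt = -2/(2*t - 1)
d^2K/dt^2 = 4/(4*t^2 - 4*t + 1)
d^3K/dt^3 = -16/(8*t^3 - 12*t^2 + 6*t - 1)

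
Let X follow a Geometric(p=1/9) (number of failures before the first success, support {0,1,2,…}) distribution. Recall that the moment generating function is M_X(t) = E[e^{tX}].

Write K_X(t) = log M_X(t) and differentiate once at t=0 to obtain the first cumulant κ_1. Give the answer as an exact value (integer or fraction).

M_X(t) = 1/(9*(1 - 8*e^(t)/9))
K_X(t) = log M_X(t) = -log(1 - 8*e^(t)/9) - 2*log(3)
dK/dt = -8*e^(t)/(8*e^(t) - 9)

κ_1 = dK/dt |_{t=0} = 8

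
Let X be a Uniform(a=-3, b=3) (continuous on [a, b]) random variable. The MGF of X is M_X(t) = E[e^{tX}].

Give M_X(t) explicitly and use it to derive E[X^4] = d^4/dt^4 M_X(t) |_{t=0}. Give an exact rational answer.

M_X(t) = (e^(3*t) - e^(-3*t))/(6*t)
M′(t) = (3*t*e^(6*t) + 3*t - e^(6*t) + 1)*e^(-3*t)/(6*t^2)
M′′(t) = (9*t^2*e^(6*t) - 9*t^2 - 6*t*e^(6*t) - 6*t + 2*e^(6*t) - 2)*e^(-3*t)/(6*t^3)
M′′′(t) = (9*t^3*e^(6*t) + 9*t^3 - 9*t^2*e^(6*t) + 9*t^2 + 6*t*e^(6*t) + 6*t - 2*e^(6*t) + 2)*e^(-3*t)/(2*t^4)
M′′′′(t) = (27*t^4*e^(6*t) - 27*t^4 - 36*t^3*e^(6*t) - 36*t^3 + 36*t^2*e^(6*t) - 36*t^2 - 24*t*e^(6*t) - 24*t + 8*e^(6*t) - 8)*e^(-3*t)/(2*t^5)

E[X^4] = M′′′′(0) = 81/5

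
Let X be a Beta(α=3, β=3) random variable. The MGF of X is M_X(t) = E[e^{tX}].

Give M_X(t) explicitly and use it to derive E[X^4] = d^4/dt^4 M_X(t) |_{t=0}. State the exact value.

M_X(t) = ₁F₁(3; 6; t)
D^4[M](t) = 5*₁F₁(7; 10; t)/42

E[X^4] = D^4[M](0) = 5/42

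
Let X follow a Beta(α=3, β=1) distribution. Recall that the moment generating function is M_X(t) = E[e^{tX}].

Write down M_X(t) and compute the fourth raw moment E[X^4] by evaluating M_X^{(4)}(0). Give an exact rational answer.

E[X^4] = M′′′′(0) = 3/7

M_X(t) = ₁F₁(3; 4; t)
M′(t) = 3*₁F₁(4; 5; t)/4
M′′(t) = 3*₁F₁(5; 6; t)/5
M′′′(t) = ₁F₁(6; 7; t)/2
M′′′′(t) = 3*₁F₁(7; 8; t)/7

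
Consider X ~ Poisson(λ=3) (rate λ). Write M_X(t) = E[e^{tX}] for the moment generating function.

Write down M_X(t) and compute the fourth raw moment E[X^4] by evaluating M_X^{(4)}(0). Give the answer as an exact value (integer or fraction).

E[X^4] = M′′′′(0) = 309

M_X(t) = e^(3*e^(t) - 3)
M′(t) = 3*e^(-3)*e^(t)*e^(3*e^(t))
M′′(t) = (9*e^(2*t)*e^(3*e^(t)) + 3*e^(t)*e^(3*e^(t)))*e^(-3)
M′′′(t) = (27*e^(3*t)*e^(3*e^(t)) + 27*e^(2*t)*e^(3*e^(t)) + 3*e^(t)*e^(3*e^(t)))*e^(-3)
M′′′′(t) = (81*e^(4*t)*e^(3*e^(t)) + 162*e^(3*t)*e^(3*e^(t)) + 63*e^(2*t)*e^(3*e^(t)) + 3*e^(t)*e^(3*e^(t)))*e^(-3)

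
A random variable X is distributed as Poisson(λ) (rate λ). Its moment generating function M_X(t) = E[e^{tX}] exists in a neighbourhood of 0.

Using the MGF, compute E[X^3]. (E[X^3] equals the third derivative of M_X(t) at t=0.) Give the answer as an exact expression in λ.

E[X^3] = d^3M/dt^3 |_{t=0} = λ*(λ^2 + 3*λ + 1)

M_X(t) = e^(λ*(e^(t) - 1))
dM/dt = λ*e^(-λ)*e^(t)*e^(λ*e^(t))
d^2M/dt^2 = (λ^2*e^(2*t)*e^(λ*e^(t)) + λ*e^(t)*e^(λ*e^(t)))*e^(-λ)
d^3M/dt^3 = (λ^3*e^(3*t)*e^(λ*e^(t)) + 3*λ^2*e^(2*t)*e^(λ*e^(t)) + λ*e^(t)*e^(λ*e^(t)))*e^(-λ)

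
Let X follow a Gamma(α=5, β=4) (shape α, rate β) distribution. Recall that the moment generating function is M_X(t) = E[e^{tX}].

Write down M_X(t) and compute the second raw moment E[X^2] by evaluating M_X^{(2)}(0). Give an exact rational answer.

M_X(t) = 1024/(4 - t)^5
D^2[M](t) = -30720/(t^7 - 28*t^6 + 336*t^5 - 2240*t^4 + 8960*t^3 - 21504*t^2 + 28672*t - 16384)

E[X^2] = D^2[M](0) = 15/8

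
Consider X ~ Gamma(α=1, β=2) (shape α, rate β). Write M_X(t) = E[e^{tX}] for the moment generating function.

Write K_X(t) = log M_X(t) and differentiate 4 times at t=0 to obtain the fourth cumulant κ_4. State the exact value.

M_X(t) = 2/(2 - t)
K_X(t) = log M_X(t) = -log(2 - t) + log(2)
D^4[K](t) = 6/(t^4 - 8*t^3 + 24*t^2 - 32*t + 16)

κ_4 = D^4[K](0) = 3/8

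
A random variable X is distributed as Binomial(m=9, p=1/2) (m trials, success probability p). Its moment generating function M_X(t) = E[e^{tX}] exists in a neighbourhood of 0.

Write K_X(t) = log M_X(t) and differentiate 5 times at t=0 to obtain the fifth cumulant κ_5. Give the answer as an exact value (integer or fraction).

κ_5 = K^(5)(0) = 0

M_X(t) = (e^(t)/2 + 1/2)^9
K_X(t) = log M_X(t) = 9*log(e^(t)/2 + 1/2)
K^(5)(t) = (-9*e^(4*t) + 99*e^(3*t) - 99*e^(2*t) + 9*e^(t))/(e^(5*t) + 5*e^(4*t) + 10*e^(3*t) + 10*e^(2*t) + 5*e^(t) + 1)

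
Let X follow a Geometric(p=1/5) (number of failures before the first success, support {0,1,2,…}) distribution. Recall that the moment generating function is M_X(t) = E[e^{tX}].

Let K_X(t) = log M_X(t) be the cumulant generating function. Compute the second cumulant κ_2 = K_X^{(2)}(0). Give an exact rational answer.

M_X(t) = 1/(5*(1 - 4*e^(t)/5))
K_X(t) = log M_X(t) = -log(1 - 4*e^(t)/5) - log(5)
K^(2)(t) = 20*e^(t)/(16*e^(2*t) - 40*e^(t) + 25)

κ_2 = K^(2)(0) = 20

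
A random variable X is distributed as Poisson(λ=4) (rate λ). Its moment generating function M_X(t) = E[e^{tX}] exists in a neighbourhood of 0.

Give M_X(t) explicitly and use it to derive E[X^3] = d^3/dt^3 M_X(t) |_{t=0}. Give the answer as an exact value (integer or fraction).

E[X^3] = d^3M/dt^3 |_{t=0} = 116

M_X(t) = e^(4*e^(t) - 4)
dM/dt = 4*e^(-4)*e^(t)*e^(4*e^(t))
d^2M/dt^2 = (16*e^(2*t)*e^(4*e^(t)) + 4*e^(t)*e^(4*e^(t)))*e^(-4)
d^3M/dt^3 = (64*e^(3*t)*e^(4*e^(t)) + 48*e^(2*t)*e^(4*e^(t)) + 4*e^(t)*e^(4*e^(t)))*e^(-4)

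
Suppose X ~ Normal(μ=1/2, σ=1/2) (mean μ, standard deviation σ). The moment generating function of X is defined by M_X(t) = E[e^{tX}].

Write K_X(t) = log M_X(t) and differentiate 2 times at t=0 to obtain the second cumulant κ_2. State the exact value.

M_X(t) = e^(t^2/8 + t/2)
K_X(t) = log M_X(t) = t^2/8 + t/2
K′(t) = t/4 + 1/2
K′′(t) = 1/4

κ_2 = K′′(0) = 1/4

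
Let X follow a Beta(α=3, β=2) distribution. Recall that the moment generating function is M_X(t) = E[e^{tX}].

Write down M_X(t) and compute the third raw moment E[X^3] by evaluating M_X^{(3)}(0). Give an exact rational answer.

E[X^3] = D^3[M](0) = 2/7

M_X(t) = ₁F₁(3; 5; t)
D^3[M](t) = 2*₁F₁(6; 8; t)/7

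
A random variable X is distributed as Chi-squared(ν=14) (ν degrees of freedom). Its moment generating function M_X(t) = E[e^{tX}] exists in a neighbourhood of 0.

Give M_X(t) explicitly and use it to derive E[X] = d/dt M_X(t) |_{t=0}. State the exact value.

M_X(t) = (1 - 2*t)^(-7)
M′(t) = 14/(256*t^8 - 1024*t^7 + 1792*t^6 - 1792*t^5 + 1120*t^4 - 448*t^3 + 112*t^2 - 16*t + 1)

E[X] = M′(0) = 14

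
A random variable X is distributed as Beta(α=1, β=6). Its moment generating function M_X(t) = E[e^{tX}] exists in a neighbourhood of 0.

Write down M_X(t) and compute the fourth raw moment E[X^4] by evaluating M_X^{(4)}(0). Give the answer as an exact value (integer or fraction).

M_X(t) = ₁F₁(1; 7; t)
M′(t) = ₁F₁(2; 8; t)/7
M′′(t) = ₁F₁(3; 9; t)/28
M′′′(t) = ₁F₁(4; 10; t)/84
M′′′′(t) = ₁F₁(5; 11; t)/210

E[X^4] = M′′′′(0) = 1/210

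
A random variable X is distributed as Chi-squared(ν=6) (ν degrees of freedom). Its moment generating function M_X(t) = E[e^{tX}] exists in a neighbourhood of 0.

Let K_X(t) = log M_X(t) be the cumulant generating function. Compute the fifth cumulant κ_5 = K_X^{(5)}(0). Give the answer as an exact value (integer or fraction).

M_X(t) = (1 - 2*t)^(-3)
K_X(t) = log M_X(t) = -3*log(1 - 2*t)
K′(t) = -6/(2*t - 1)
K′′(t) = 12/(4*t^2 - 4*t + 1)
K′′′(t) = -48/(8*t^3 - 12*t^2 + 6*t - 1)
K′′′′(t) = 288/(16*t^4 - 32*t^3 + 24*t^2 - 8*t + 1)
K′′′′′(t) = -2304/(32*t^5 - 80*t^4 + 80*t^3 - 40*t^2 + 10*t - 1)

κ_5 = K′′′′′(0) = 2304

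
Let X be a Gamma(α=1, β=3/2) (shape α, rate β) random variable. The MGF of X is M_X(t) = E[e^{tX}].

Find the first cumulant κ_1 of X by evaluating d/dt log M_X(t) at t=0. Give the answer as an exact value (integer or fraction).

M_X(t) = 3/(2*(3/2 - t))
K_X(t) = log M_X(t) = -log(3/2 - t) - log(2) + log(3)
dK/dt = -2/(2*t - 3)

κ_1 = dK/dt |_{t=0} = 2/3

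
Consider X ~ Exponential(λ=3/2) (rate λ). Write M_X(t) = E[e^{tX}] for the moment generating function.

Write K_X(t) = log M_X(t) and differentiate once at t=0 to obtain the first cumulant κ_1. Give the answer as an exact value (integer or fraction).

M_X(t) = 3/(2*(3/2 - t))
K_X(t) = log M_X(t) = -log(3/2 - t) - log(2) + log(3)
K′(t) = -2/(2*t - 3)

κ_1 = K′(0) = 2/3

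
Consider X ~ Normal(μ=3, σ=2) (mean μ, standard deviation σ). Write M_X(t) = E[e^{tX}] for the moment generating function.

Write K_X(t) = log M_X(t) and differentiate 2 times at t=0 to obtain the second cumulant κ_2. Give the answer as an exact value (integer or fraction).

κ_2 = K′′(0) = 4

M_X(t) = e^(2*t^2 + 3*t)
K_X(t) = log M_X(t) = 2*t^2 + 3*t
K′(t) = 4*t + 3
K′′(t) = 4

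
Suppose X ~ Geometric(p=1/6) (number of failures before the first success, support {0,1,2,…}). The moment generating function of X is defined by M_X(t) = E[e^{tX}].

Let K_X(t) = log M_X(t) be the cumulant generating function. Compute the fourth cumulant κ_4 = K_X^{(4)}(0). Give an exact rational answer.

M_X(t) = 1/(6*(1 - 5*e^(t)/6))
K_X(t) = log M_X(t) = -log(1 - 5*e^(t)/6) - log(6)
D^4[K](t) = (750*e^(3*t) + 3600*e^(2*t) + 1080*e^(t))/(625*e^(4*t) - 3000*e^(3*t) + 5400*e^(2*t) - 4320*e^(t) + 1296)

κ_4 = D^4[K](0) = 5430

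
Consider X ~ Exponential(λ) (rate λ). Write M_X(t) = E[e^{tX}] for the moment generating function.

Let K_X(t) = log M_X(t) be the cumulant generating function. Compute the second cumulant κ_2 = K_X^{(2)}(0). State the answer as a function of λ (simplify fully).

M_X(t) = λ/(λ - t)
K_X(t) = log M_X(t) = log(λ) - log(λ - t)
K^(2)(t) = 1/(λ^2 - 2*λ*t + t^2)

κ_2 = K^(2)(0) = λ^(-2)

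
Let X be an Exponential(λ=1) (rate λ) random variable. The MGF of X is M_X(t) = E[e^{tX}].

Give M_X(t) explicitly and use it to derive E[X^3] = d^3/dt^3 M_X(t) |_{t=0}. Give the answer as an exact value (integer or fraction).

M_X(t) = 1/(1 - t)
M′(t) = 1/(t^2 - 2*t + 1)
M′′(t) = -2/(t^3 - 3*t^2 + 3*t - 1)
M′′′(t) = 6/(t^4 - 4*t^3 + 6*t^2 - 4*t + 1)

E[X^3] = M′′′(0) = 6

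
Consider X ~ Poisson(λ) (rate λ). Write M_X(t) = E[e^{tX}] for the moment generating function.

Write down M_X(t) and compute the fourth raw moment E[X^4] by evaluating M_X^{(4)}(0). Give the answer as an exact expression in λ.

E[X^4] = d^4M/dt^4 |_{t=0} = λ*(λ^3 + 6*λ^2 + 7*λ + 1)

M_X(t) = e^(λ*(e^(t) - 1))
dM/dt = λ*e^(-λ)*e^(t)*e^(λ*e^(t))
d^2M/dt^2 = (λ^2*e^(2*t)*e^(λ*e^(t)) + λ*e^(t)*e^(λ*e^(t)))*e^(-λ)
d^3M/dt^3 = (λ^3*e^(3*t)*e^(λ*e^(t)) + 3*λ^2*e^(2*t)*e^(λ*e^(t)) + λ*e^(t)*e^(λ*e^(t)))*e^(-λ)
d^4M/dt^4 = (λ^4*e^(4*t)*e^(λ*e^(t)) + 6*λ^3*e^(3*t)*e^(λ*e^(t)) + 7*λ^2*e^(2*t)*e^(λ*e^(t)) + λ*e^(t)*e^(λ*e^(t)))*e^(-λ)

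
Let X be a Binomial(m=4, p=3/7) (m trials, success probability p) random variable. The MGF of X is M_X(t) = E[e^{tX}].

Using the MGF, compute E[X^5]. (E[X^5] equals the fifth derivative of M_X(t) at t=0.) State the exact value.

E[X^5] = M^(5)(0) = 216336/2401

M_X(t) = (3*e^(t)/7 + 4/7)^4
M^(5)(t) = 82944*e^(4*t)/2401 + 104976*e^(3*t)/2401 + 27648*e^(2*t)/2401 + 768*e^(t)/2401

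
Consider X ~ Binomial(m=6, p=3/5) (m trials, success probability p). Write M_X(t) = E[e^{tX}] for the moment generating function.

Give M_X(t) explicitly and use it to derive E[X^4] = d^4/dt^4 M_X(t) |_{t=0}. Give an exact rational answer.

M_X(t) = (3*e^(t)/5 + 2/5)^6
D^4[M](t) = 944784*e^(6*t)/15625 + 2916*e^(5*t)/25 + 248832*e^(4*t)/3125 + 69984*e^(3*t)/3125 + 6912*e^(2*t)/3125 + 576*e^(t)/15625

E[X^4] = D^4[M](0) = 35172/125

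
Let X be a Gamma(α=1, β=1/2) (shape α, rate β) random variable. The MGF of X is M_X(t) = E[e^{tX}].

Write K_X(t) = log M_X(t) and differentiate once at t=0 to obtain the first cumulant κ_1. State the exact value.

M_X(t) = 1/(2*(1/2 - t))
K_X(t) = log M_X(t) = -log(1/2 - t) - log(2)
K′(t) = -2/(2*t - 1)

κ_1 = K′(0) = 2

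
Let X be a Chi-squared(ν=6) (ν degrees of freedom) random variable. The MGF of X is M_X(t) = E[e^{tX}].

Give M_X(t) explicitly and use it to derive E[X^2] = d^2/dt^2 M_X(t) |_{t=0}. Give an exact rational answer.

M_X(t) = (1 - 2*t)^(-3)
M^(2)(t) = -48/(32*t^5 - 80*t^4 + 80*t^3 - 40*t^2 + 10*t - 1)

E[X^2] = M^(2)(0) = 48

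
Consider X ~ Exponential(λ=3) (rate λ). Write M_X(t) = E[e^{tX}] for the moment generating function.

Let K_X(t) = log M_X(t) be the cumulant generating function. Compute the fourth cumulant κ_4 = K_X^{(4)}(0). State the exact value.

κ_4 = K^(4)(0) = 2/27

M_X(t) = 3/(3 - t)
K_X(t) = log M_X(t) = -log(3 - t) + log(3)
K^(4)(t) = 6/(t^4 - 12*t^3 + 54*t^2 - 108*t + 81)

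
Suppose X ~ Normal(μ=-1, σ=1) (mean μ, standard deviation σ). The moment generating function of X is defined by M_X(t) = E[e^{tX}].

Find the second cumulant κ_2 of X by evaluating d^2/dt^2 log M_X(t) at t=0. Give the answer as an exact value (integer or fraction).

M_X(t) = e^(t^2/2 - t)
K_X(t) = log M_X(t) = t^2/2 - t
dK/dt = t - 1
d^2K/dt^2 = 1

κ_2 = d^2K/dt^2 |_{t=0} = 1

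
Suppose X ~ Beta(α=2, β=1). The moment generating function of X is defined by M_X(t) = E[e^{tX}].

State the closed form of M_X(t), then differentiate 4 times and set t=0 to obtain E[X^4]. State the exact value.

E[X^4] = M^(4)(0) = 1/3

M_X(t) = ₁F₁(2; 3; t)
M^(4)(t) = ₁F₁(6; 7; t)/3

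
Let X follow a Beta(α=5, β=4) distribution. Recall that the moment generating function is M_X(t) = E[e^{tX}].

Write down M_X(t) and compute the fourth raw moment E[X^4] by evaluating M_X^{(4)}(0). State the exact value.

M_X(t) = ₁F₁(5; 9; t)
M′(t) = 5*₁F₁(6; 10; t)/9
M′′(t) = ₁F₁(7; 11; t)/3
M′′′(t) = 7*₁F₁(8; 12; t)/33
M′′′′(t) = 14*₁F₁(9; 13; t)/99

E[X^4] = M′′′′(0) = 14/99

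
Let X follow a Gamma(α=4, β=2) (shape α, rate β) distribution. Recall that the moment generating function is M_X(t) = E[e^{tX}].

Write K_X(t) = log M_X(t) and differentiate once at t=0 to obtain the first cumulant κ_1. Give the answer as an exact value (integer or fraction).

M_X(t) = 16/(2 - t)^4
K_X(t) = log M_X(t) = -4*log(2 - t) + 4*log(2)
D[K](t) = -4/(t - 2)

κ_1 = D[K](0) = 2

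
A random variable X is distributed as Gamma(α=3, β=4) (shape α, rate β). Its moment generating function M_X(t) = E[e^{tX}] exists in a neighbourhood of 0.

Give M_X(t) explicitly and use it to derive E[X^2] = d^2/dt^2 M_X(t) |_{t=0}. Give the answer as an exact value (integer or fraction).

M_X(t) = 64/(4 - t)^3
D^2[M](t) = -768/(t^5 - 20*t^4 + 160*t^3 - 640*t^2 + 1280*t - 1024)

E[X^2] = D^2[M](0) = 3/4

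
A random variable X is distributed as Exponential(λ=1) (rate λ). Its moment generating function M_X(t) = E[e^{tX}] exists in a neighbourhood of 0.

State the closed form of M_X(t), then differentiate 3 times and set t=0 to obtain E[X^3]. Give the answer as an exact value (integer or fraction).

E[X^3] = M′′′(0) = 6

M_X(t) = 1/(1 - t)
M′(t) = 1/(t^2 - 2*t + 1)
M′′(t) = -2/(t^3 - 3*t^2 + 3*t - 1)
M′′′(t) = 6/(t^4 - 4*t^3 + 6*t^2 - 4*t + 1)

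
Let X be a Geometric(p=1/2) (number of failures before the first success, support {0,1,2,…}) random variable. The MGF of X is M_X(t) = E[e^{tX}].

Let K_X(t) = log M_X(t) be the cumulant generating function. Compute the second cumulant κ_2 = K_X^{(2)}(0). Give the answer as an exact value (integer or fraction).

M_X(t) = 1/(2*(1 - e^(t)/2))
K_X(t) = log M_X(t) = -log(1 - e^(t)/2) - log(2)
K^(2)(t) = 2*e^(t)/(e^(2*t) - 4*e^(t) + 4)

κ_2 = K^(2)(0) = 2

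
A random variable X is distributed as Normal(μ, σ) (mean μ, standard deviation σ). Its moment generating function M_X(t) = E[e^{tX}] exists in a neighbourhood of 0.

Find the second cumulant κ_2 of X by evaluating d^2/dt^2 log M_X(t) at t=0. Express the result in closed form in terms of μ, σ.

κ_2 = K′′(0) = σ^2

M_X(t) = e^(μ*t + σ^2*t^2/2)
K_X(t) = log M_X(t) = μ*t + σ^2*t^2/2
K′(t) = μ + σ^2*t
K′′(t) = σ^2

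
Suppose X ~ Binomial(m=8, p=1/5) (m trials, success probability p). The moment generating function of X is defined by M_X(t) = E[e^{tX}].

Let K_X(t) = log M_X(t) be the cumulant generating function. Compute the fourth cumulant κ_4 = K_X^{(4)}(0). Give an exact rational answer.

κ_4 = d^4K/dt^4 |_{t=0} = 32/625

M_X(t) = (e^(t)/5 + 4/5)^8
K_X(t) = log M_X(t) = 8*log(e^(t)/5 + 4/5)
dK/dt = 8*e^(t)/(e^(t) + 4)
d^2K/dt^2 = 32*e^(t)/(e^(2*t) + 8*e^(t) + 16)
d^3K/dt^3 = (-32*e^(2*t) + 128*e^(t))/(e^(3*t) + 12*e^(2*t) + 48*e^(t) + 64)
d^4K/dt^4 = (32*e^(3*t) - 512*e^(2*t) + 512*e^(t))/(e^(4*t) + 16*e^(3*t) + 96*e^(2*t) + 256*e^(t) + 256)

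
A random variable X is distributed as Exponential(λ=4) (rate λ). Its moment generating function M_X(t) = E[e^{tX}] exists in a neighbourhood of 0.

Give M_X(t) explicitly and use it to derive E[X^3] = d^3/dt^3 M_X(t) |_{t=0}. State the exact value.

E[X^3] = D^3[M](0) = 3/32

M_X(t) = 4/(4 - t)
D^3[M](t) = 24/(t^4 - 16*t^3 + 96*t^2 - 256*t + 256)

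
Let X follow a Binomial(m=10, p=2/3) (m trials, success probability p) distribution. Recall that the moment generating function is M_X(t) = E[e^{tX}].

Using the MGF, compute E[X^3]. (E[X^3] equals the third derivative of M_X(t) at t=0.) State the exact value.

M_X(t) = (2*e^(t)/3 + 1/3)^10

E[X^3] = D^3[M](0) = 340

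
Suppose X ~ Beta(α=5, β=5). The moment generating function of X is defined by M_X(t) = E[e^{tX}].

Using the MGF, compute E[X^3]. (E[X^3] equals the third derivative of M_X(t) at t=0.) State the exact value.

E[X^3] = M′′′(0) = 7/44

M_X(t) = ₁F₁(5; 10; t)
M′(t) = ₁F₁(6; 11; t)/2
M′′(t) = 3*₁F₁(7; 12; t)/11
M′′′(t) = 7*₁F₁(8; 13; t)/44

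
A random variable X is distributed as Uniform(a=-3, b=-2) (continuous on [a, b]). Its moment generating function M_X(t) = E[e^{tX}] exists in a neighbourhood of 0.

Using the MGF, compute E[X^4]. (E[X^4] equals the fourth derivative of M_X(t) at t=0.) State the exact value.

E[X^4] = M′′′′(0) = 211/5

M_X(t) = (e^(-2*t) - e^(-3*t))/t
M′(t) = (-2*t*e^(t) + 3*t - e^(t) + 1)*e^(-3*t)/t^2
M′′(t) = (4*t^2*e^(t) - 9*t^2 + 4*t*e^(t) - 6*t + 2*e^(t) - 2)*e^(-3*t)/t^3
M′′′(t) = (-8*t^3*e^(t) + 27*t^3 - 12*t^2*e^(t) + 27*t^2 - 12*t*e^(t) + 18*t - 6*e^(t) + 6)*e^(-3*t)/t^4
M′′′′(t) = (16*t^4*e^(t) - 81*t^4 + 32*t^3*e^(t) - 108*t^3 + 48*t^2*e^(t) - 108*t^2 + 48*t*e^(t) - 72*t + 24*e^(t) - 24)*e^(-3*t)/t^5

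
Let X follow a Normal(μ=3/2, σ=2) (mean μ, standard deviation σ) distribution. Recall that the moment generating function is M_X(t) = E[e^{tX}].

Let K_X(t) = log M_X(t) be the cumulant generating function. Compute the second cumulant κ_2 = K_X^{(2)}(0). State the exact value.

κ_2 = K^(2)(0) = 4

M_X(t) = e^(2*t^2 + 3*t/2)
K_X(t) = log M_X(t) = 2*t^2 + 3*t/2
K^(2)(t) = 4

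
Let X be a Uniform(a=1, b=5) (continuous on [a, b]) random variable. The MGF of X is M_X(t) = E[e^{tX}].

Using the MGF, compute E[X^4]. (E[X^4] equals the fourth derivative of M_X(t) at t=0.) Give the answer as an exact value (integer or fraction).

M_X(t) = (e^(5*t) - e^(t))/(4*t)
D^4[M](t) = (625*t^4*e^(5*t) - t^4*e^(t) - 500*t^3*e^(5*t) + 4*t^3*e^(t) + 300*t^2*e^(5*t) - 12*t^2*e^(t) - 120*t*e^(5*t) + 24*t*e^(t) + 24*e^(5*t) - 24*e^(t))/(4*t^5)

E[X^4] = D^4[M](0) = 781/5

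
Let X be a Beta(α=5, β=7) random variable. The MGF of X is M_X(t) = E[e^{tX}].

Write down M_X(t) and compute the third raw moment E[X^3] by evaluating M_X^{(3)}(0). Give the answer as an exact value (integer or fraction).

M_X(t) = ₁F₁(5; 12; t)
dM/dt = 5*₁F₁(6; 13; t)/12
d^2M/dt^2 = 5*₁F₁(7; 14; t)/26
d^3M/dt^3 = 5*₁F₁(8; 15; t)/52

E[X^3] = d^3M/dt^3 |_{t=0} = 5/52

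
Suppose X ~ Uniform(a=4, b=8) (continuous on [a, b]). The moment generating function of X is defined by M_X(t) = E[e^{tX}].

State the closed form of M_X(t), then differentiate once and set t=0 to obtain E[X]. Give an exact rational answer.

M_X(t) = (e^(8*t) - e^(4*t))/(4*t)
dM/dt = (8*t*e^(8*t) - 4*t*e^(4*t) - e^(8*t) + e^(4*t))/(4*t^2)

E[X] = dM/dt |_{t=0} = 6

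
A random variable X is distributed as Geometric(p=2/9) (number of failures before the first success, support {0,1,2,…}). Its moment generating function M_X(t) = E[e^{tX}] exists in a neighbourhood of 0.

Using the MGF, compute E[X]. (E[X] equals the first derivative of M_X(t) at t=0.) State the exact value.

M_X(t) = 2/(9*(1 - 7*e^(t)/9))
M^(1)(t) = 14*e^(t)/(49*e^(2*t) - 126*e^(t) + 81)

E[X] = M^(1)(0) = 7/2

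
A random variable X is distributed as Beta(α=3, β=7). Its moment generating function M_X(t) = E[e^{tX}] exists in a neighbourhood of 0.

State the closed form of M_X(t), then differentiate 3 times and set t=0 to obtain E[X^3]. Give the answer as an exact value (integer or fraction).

M_X(t) = ₁F₁(3; 10; t)
M^(3)(t) = ₁F₁(6; 13; t)/22

E[X^3] = M^(3)(0) = 1/22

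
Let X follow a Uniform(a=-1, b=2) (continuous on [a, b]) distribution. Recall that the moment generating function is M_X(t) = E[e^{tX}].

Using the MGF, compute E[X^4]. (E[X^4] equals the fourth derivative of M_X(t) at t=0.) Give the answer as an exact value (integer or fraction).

E[X^4] = M′′′′(0) = 11/5

M_X(t) = (e^(2*t) - e^(-t))/(3*t)
M′(t) = (2*t*e^(3*t) + t - e^(3*t) + 1)*e^(-t)/(3*t^2)
M′′(t) = (4*t^2*e^(3*t) - t^2 - 4*t*e^(3*t) - 2*t + 2*e^(3*t) - 2)*e^(-t)/(3*t^3)
M′′′(t) = (8*t^3*e^(3*t) + t^3 - 12*t^2*e^(3*t) + 3*t^2 + 12*t*e^(3*t) + 6*t - 6*e^(3*t) + 6)*e^(-t)/(3*t^4)
M′′′′(t) = (16*t^4*e^(3*t) - t^4 - 32*t^3*e^(3*t) - 4*t^3 + 48*t^2*e^(3*t) - 12*t^2 - 48*t*e^(3*t) - 24*t + 24*e^(3*t) - 24)*e^(-t)/(3*t^5)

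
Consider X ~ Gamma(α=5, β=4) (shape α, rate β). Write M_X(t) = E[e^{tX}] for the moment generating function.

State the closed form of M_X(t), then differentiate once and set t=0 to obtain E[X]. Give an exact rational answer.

E[X] = M′(0) = 5/4

M_X(t) = 1024/(4 - t)^5
M′(t) = 5120/(t^6 - 24*t^5 + 240*t^4 - 1280*t^3 + 3840*t^2 - 6144*t + 4096)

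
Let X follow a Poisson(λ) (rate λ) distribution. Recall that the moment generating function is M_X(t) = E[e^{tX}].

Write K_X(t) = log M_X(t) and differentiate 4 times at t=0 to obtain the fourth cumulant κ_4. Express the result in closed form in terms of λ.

κ_4 = K^(4)(0) = λ

M_X(t) = e^(λ*(e^(t) - 1))
K_X(t) = log M_X(t) = λ*(e^(t) - 1)
K^(4)(t) = λ*e^(t)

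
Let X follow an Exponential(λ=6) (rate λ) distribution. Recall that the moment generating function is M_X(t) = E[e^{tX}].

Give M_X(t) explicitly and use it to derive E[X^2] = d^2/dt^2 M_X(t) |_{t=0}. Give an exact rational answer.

M_X(t) = 6/(6 - t)
D^2[M](t) = -12/(t^3 - 18*t^2 + 108*t - 216)

E[X^2] = D^2[M](0) = 1/18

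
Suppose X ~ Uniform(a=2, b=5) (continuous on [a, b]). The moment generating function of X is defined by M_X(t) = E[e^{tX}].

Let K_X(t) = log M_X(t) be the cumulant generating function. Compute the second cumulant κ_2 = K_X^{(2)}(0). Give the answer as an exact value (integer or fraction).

κ_2 = K′′(0) = 3/4

M_X(t) = (e^(5*t) - e^(2*t))/(3*t)
K_X(t) = log M_X(t) = -log(t) + log(e^(5*t) - e^(2*t)) - log(3)
K′(t) = (5*t*e^(3*t) - 2*t - e^(3*t) + 1)/(t*e^(3*t) - t)
K′′(t) = (-9*t^2*e^(3*t) + e^(6*t) - 2*e^(3*t) + 1)/(t^2*e^(6*t) - 2*t^2*e^(3*t) + t^2)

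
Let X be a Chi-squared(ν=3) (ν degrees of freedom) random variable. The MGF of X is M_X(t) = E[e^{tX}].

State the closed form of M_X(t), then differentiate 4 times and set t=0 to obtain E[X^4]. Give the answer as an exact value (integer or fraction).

M_X(t) = (1 - 2*t)^(-3/2)
M′(t) = 3/(4*t^2*√(1 - 2*t) - 4*t*√(1 - 2*t) + √(1 - 2*t))
M′′(t) = -15/(8*t^3*√(1 - 2*t) - 12*t^2*√(1 - 2*t) + 6*t*√(1 - 2*t) - √(1 - 2*t))
M′′′(t) = 105/(16*t^4*√(1 - 2*t) - 32*t^3*√(1 - 2*t) + 24*t^2*√(1 - 2*t) - 8*t*√(1 - 2*t) + √(1 - 2*t))
M′′′′(t) = -945/(32*t^5*√(1 - 2*t) - 80*t^4*√(1 - 2*t) + 80*t^3*√(1 - 2*t) - 40*t^2*√(1 - 2*t) + 10*t*√(1 - 2*t) - √(1 - 2*t))

E[X^4] = M′′′′(0) = 945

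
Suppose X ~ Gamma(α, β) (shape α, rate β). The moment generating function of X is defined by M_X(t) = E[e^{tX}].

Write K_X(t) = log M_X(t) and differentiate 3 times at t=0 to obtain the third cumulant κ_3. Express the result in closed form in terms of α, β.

M_X(t) = (β/(β - t))^α
K_X(t) = log M_X(t) = α*(log(β) - log(β - t))
K′(t) = -α/(-β + t)
K′′(t) = α/(β^2 - 2*β*t + t^2)
K′′′(t) = -2*α/(-β^3 + 3*β^2*t - 3*β*t^2 + t^3)

κ_3 = K′′′(0) = 2*α/β^3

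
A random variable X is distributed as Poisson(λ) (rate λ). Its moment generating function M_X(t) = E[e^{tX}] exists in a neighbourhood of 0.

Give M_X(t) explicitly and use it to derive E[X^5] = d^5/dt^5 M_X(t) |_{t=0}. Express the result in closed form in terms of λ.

M_X(t) = e^(λ*(e^(t) - 1))
dM/dt = λ*e^(-λ)*e^(t)*e^(λ*e^(t))
d^2M/dt^2 = (λ^2*e^(2*t)*e^(λ*e^(t)) + λ*e^(t)*e^(λ*e^(t)))*e^(-λ)
d^3M/dt^3 = (λ^3*e^(3*t)*e^(λ*e^(t)) + 3*λ^2*e^(2*t)*e^(λ*e^(t)) + λ*e^(t)*e^(λ*e^(t)))*e^(-λ)
d^4M/dt^4 = (λ^4*e^(4*t)*e^(λ*e^(t)) + 6*λ^3*e^(3*t)*e^(λ*e^(t)) + 7*λ^2*e^(2*t)*e^(λ*e^(t)) + λ*e^(t)*e^(λ*e^(t)))*e^(-λ)
d^5M/dt^5 = (λ^5*e^(5*t)*e^(λ*e^(t)) + 10*λ^4*e^(4*t)*e^(λ*e^(t)) + 25*λ^3*e^(3*t)*e^(λ*e^(t)) + 15*λ^2*e^(2*t)*e^(λ*e^(t)) + λ*e^(t)*e^(λ*e^(t)))*e^(-λ)

E[X^5] = d^5M/dt^5 |_{t=0} = λ*(λ^4 + 10*λ^3 + 25*λ^2 + 15*λ + 1)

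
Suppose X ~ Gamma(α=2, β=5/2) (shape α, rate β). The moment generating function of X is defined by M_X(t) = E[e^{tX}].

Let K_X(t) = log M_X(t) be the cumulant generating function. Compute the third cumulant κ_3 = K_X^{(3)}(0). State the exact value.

κ_3 = D^3[K](0) = 32/125

M_X(t) = 25/(4*(5/2 - t)^2)
K_X(t) = log M_X(t) = -2*log(5/2 - t) - 2*log(2) + 2*log(5)
D^3[K](t) = -32/(8*t^3 - 60*t^2 + 150*t - 125)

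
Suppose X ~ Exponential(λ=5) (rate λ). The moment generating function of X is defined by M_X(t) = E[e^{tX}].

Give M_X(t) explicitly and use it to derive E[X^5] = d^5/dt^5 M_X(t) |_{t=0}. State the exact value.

E[X^5] = M^(5)(0) = 24/625

M_X(t) = 5/(5 - t)
M^(5)(t) = 600/(t^6 - 30*t^5 + 375*t^4 - 2500*t^3 + 9375*t^2 - 18750*t + 15625)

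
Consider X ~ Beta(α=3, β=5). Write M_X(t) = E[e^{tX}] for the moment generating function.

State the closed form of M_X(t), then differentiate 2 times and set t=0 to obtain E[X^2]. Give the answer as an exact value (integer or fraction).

E[X^2] = M^(2)(0) = 1/6

M_X(t) = ₁F₁(3; 8; t)
M^(2)(t) = ₁F₁(5; 10; t)/6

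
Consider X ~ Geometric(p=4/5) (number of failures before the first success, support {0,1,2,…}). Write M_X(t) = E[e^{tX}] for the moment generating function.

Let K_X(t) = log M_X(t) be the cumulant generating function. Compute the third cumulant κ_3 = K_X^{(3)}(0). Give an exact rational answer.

M_X(t) = 4/(5*(1 - e^(t)/5))
K_X(t) = log M_X(t) = -log(1 - e^(t)/5) - log(5) + 2*log(2)
K′(t) = -e^(t)/(e^(t) - 5)
K′′(t) = 5*e^(t)/(e^(2*t) - 10*e^(t) + 25)
K′′′(t) = (-5*e^(2*t) - 25*e^(t))/(e^(3*t) - 15*e^(2*t) + 75*e^(t) - 125)

κ_3 = K′′′(0) = 15/32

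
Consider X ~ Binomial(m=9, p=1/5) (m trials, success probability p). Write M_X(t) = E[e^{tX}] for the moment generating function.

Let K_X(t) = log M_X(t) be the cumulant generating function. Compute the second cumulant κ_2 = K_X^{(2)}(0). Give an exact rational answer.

κ_2 = K^(2)(0) = 36/25

M_X(t) = (e^(t)/5 + 4/5)^9
K_X(t) = log M_X(t) = 9*log(e^(t)/5 + 4/5)
K^(2)(t) = 36*e^(t)/(e^(2*t) + 8*e^(t) + 16)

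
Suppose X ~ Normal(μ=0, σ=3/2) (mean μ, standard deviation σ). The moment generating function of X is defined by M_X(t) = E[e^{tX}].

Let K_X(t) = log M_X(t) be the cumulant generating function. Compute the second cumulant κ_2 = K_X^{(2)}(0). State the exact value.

M_X(t) = e^(9*t^2/8)
K_X(t) = log M_X(t) = 9*t^2/8
K^(2)(t) = 9/4

κ_2 = K^(2)(0) = 9/4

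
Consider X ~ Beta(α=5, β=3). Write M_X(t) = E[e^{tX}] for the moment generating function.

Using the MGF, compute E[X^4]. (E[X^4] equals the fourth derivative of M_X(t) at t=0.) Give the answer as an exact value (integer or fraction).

M_X(t) = ₁F₁(5; 8; t)
M′(t) = 5*₁F₁(6; 9; t)/8
M′′(t) = 5*₁F₁(7; 10; t)/12
M′′′(t) = 7*₁F₁(8; 11; t)/24
M′′′′(t) = 7*₁F₁(9; 12; t)/33

E[X^4] = M′′′′(0) = 7/33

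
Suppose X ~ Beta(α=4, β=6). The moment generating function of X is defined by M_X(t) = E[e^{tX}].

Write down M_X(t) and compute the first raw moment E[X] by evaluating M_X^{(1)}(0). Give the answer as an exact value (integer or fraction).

E[X] = dM/dt |_{t=0} = 2/5

M_X(t) = ₁F₁(4; 10; t)
dM/dt = 2*₁F₁(5; 11; t)/5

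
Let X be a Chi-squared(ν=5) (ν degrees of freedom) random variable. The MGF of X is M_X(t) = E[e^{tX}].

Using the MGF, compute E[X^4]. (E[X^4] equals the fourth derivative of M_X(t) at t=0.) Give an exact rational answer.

E[X^4] = d^4M/dt^4 |_{t=0} = 3465

M_X(t) = (1 - 2*t)^(-5/2)
dM/dt = -5/(8*t^3*√(1 - 2*t) - 12*t^2*√(1 - 2*t) + 6*t*√(1 - 2*t) - √(1 - 2*t))
d^2M/dt^2 = 35/(16*t^4*√(1 - 2*t) - 32*t^3*√(1 - 2*t) + 24*t^2*√(1 - 2*t) - 8*t*√(1 - 2*t) + √(1 - 2*t))
d^3M/dt^3 = -315/(32*t^5*√(1 - 2*t) - 80*t^4*√(1 - 2*t) + 80*t^3*√(1 - 2*t) - 40*t^2*√(1 - 2*t) + 10*t*√(1 - 2*t) - √(1 - 2*t))
d^4M/dt^4 = 3465/(64*t^6*√(1 - 2*t) - 192*t^5*√(1 - 2*t) + 240*t^4*√(1 - 2*t) - 160*t^3*√(1 - 2*t) + 60*t^2*√(1 - 2*t) - 12*t*√(1 - 2*t) + √(1 - 2*t))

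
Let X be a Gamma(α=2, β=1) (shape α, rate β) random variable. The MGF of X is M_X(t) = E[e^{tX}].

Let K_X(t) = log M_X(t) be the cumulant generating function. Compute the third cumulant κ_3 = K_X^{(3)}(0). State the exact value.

M_X(t) = (1 - t)^(-2)
K_X(t) = log M_X(t) = -2*log(1 - t)
K^(3)(t) = -4/(t^3 - 3*t^2 + 3*t - 1)

κ_3 = K^(3)(0) = 4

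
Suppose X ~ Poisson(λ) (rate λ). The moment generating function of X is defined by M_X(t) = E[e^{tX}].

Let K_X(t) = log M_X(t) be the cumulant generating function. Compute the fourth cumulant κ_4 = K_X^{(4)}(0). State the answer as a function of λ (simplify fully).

κ_4 = D^4[K](0) = λ

M_X(t) = e^(λ*(e^(t) - 1))
K_X(t) = log M_X(t) = λ*(e^(t) - 1)
D^4[K](t) = λ*e^(t)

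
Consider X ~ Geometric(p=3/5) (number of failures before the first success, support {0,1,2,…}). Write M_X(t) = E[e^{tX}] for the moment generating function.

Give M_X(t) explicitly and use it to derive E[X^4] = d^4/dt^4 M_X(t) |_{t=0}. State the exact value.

M_X(t) = 3/(5*(1 - 2*e^(t)/5))
M′(t) = 6*e^(t)/(4*e^(2*t) - 20*e^(t) + 25)
M′′(t) = (-12*e^(2*t) - 30*e^(t))/(8*e^(3*t) - 60*e^(2*t) + 150*e^(t) - 125)
M′′′(t) = (24*e^(3*t) + 240*e^(2*t) + 150*e^(t))/(16*e^(4*t) - 160*e^(3*t) + 600*e^(2*t) - 1000*e^(t) + 625)
M′′′′(t) = (-48*e^(4*t) - 1320*e^(3*t) - 3300*e^(2*t) - 750*e^(t))/(32*e^(5*t) - 400*e^(4*t) + 2000*e^(3*t) - 5000*e^(2*t) + 6250*e^(t) - 3125)

E[X^4] = M′′′′(0) = 602/27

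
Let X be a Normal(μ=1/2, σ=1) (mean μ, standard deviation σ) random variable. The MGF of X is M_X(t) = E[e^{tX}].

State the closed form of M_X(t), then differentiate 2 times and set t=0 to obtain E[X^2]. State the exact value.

E[X^2] = d^2M/dt^2 |_{t=0} = 5/4

M_X(t) = e^(t^2/2 + t/2)
dM/dt = t*e^(t/2)*e^(t^2/2) + e^(t/2)*e^(t^2/2)/2
d^2M/dt^2 = t^2*e^(t/2)*e^(t^2/2) + t*e^(t/2)*e^(t^2/2) + 5*e^(t/2)*e^(t^2/2)/4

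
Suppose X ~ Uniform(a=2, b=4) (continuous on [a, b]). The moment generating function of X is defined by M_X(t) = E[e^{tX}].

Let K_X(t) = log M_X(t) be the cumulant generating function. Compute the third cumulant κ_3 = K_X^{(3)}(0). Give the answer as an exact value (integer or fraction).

κ_3 = K^(3)(0) = 0

M_X(t) = (e^(4*t) - e^(2*t))/(2*t)
K_X(t) = log M_X(t) = -log(t) + log(e^(4*t) - e^(2*t)) - log(2)
K^(3)(t) = (8*t^3*e^(4*t) + 8*t^3*e^(2*t) - 2*e^(6*t) + 6*e^(4*t) - 6*e^(2*t) + 2)/(t^3*e^(6*t) - 3*t^3*e^(4*t) + 3*t^3*e^(2*t) - t^3)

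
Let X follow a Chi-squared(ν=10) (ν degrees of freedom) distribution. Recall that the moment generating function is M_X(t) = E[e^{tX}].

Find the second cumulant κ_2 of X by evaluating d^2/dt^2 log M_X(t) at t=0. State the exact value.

M_X(t) = (1 - 2*t)^(-5)
K_X(t) = log M_X(t) = -5*log(1 - 2*t)
D^2[K](t) = 20/(4*t^2 - 4*t + 1)

κ_2 = D^2[K](0) = 20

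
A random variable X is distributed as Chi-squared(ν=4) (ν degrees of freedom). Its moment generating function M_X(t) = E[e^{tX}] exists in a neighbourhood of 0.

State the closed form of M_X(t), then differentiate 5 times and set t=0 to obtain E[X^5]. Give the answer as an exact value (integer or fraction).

E[X^5] = M′′′′′(0) = 23040

M_X(t) = (1 - 2*t)^(-2)
M′(t) = -4/(8*t^3 - 12*t^2 + 6*t - 1)
M′′(t) = 24/(16*t^4 - 32*t^3 + 24*t^2 - 8*t + 1)
M′′′(t) = -192/(32*t^5 - 80*t^4 + 80*t^3 - 40*t^2 + 10*t - 1)
M′′′′(t) = 1920/(64*t^6 - 192*t^5 + 240*t^4 - 160*t^3 + 60*t^2 - 12*t + 1)
M′′′′′(t) = -23040/(128*t^7 - 448*t^6 + 672*t^5 - 560*t^4 + 280*t^3 - 84*t^2 + 14*t - 1)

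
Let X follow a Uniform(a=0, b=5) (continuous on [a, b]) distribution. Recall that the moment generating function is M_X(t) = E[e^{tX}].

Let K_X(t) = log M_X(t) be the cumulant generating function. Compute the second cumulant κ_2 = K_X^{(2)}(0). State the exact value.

κ_2 = D^2[K](0) = 25/12

M_X(t) = (e^(5*t) - 1)/(5*t)
K_X(t) = log M_X(t) = -log(t) + log(e^(5*t) - 1) - log(5)
D^2[K](t) = (-25*t^2*e^(5*t) + e^(10*t) - 2*e^(5*t) + 1)/(t^2*e^(10*t) - 2*t^2*e^(5*t) + t^2)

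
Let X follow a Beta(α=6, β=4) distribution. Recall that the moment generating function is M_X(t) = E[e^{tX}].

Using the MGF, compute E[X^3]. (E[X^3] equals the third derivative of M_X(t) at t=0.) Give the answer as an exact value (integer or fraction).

E[X^3] = d^3M/dt^3 |_{t=0} = 14/55

M_X(t) = ₁F₁(6; 10; t)
dM/dt = 3*₁F₁(7; 11; t)/5
d^2M/dt^2 = 21*₁F₁(8; 12; t)/55
d^3M/dt^3 = 14*₁F₁(9; 13; t)/55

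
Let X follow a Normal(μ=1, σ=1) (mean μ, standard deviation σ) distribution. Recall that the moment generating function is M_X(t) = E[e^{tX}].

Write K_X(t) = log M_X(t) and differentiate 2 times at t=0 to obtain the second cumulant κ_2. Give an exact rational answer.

κ_2 = K^(2)(0) = 1

M_X(t) = e^(t^2/2 + t)
K_X(t) = log M_X(t) = t^2/2 + t
K^(2)(t) = 1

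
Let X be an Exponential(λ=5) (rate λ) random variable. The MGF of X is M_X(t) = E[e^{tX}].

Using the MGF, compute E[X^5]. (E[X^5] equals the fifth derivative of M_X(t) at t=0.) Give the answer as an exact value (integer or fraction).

E[X^5] = M′′′′′(0) = 24/625

M_X(t) = 5/(5 - t)
M′(t) = 5/(t^2 - 10*t + 25)
M′′(t) = -10/(t^3 - 15*t^2 + 75*t - 125)
M′′′(t) = 30/(t^4 - 20*t^3 + 150*t^2 - 500*t + 625)
M′′′′(t) = -120/(t^5 - 25*t^4 + 250*t^3 - 1250*t^2 + 3125*t - 3125)
M′′′′′(t) = 600/(t^6 - 30*t^5 + 375*t^4 - 2500*t^3 + 9375*t^2 - 18750*t + 15625)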